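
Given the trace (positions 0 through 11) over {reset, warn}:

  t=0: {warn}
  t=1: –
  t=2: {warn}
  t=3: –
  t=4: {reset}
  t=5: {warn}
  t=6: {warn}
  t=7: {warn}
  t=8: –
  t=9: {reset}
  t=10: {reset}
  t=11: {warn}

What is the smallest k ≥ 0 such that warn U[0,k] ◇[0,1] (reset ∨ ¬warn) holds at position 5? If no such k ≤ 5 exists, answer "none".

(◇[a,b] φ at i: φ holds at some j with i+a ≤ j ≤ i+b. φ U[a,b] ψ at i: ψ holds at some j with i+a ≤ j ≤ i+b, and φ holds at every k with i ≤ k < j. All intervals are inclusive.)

Need earliest j ≥ 5 with ◇[0,1] (reset ∨ ¬warn), and warn at every k in [5,j-1].
  j=5: rhs fails.
  j=6: rhs fails.
  j=7: rhs holds; lhs holds on [5,6]. k = 2.

2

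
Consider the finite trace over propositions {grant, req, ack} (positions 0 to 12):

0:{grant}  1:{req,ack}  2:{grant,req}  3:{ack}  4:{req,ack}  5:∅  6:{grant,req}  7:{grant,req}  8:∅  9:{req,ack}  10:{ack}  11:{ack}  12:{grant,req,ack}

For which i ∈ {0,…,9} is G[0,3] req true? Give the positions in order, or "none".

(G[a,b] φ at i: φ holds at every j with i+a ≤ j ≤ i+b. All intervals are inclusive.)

Evaluate at each i in [0,9]:
  i=0: ✗ (fails at j=0)
  i=1: ✗ (fails at j=3)
  i=2: ✗ (fails at j=3)
  i=3: ✗ (fails at j=3)
  i=4: ✗ (fails at j=5)
  i=5: ✗ (fails at j=5)
  i=6: ✗ (fails at j=8)
  i=7: ✗ (fails at j=8)
  i=8: ✗ (fails at j=8)
  i=9: ✗ (fails at j=10)

none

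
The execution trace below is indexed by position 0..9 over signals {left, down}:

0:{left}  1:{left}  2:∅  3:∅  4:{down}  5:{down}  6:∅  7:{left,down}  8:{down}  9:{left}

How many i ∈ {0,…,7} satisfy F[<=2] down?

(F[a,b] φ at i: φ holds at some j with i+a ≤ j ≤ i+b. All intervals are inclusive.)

Evaluate at each i in [0,7]:
  i=0: ✗ (none in [0,2])
  i=1: ✗ (none in [1,3])
  i=2: ✓ (witness j=4)
  i=3: ✓ (witness j=4)
  i=4: ✓ (witness j=4)
  i=5: ✓ (witness j=5)
  i=6: ✓ (witness j=7)
  i=7: ✓ (witness j=7)
Positions where it holds: {2, 3, 4, 5, 6, 7} → 6.

6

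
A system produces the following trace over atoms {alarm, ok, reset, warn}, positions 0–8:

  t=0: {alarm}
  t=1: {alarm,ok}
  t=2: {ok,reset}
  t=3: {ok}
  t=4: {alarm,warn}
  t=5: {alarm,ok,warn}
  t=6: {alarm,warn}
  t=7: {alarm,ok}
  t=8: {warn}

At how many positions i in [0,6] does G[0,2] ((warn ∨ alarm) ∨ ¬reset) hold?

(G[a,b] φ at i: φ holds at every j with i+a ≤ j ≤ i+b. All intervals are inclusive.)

4

Evaluate at each i in [0,6]:
  i=0: ✗ (fails at j=2)
  i=1: ✗ (fails at j=2)
  i=2: ✗ (fails at j=2)
  i=3: ✓ (all of [3,5])
  i=4: ✓ (all of [4,6])
  i=5: ✓ (all of [5,7])
  i=6: ✓ (all of [6,8])
Positions where it holds: {3, 4, 5, 6} → 4.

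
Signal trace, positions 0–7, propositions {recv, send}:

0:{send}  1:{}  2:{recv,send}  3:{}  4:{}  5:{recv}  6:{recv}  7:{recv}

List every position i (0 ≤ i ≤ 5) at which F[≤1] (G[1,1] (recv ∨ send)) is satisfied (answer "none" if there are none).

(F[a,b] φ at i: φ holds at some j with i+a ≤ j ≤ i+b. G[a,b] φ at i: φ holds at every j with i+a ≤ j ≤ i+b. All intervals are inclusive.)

Evaluate at each i in [0,5]:
  i=0: ✓ (witness j=1)
  i=1: ✓ (witness j=1)
  i=2: ✗ (none in [2,3])
  i=3: ✓ (witness j=4)
  i=4: ✓ (witness j=4)
  i=5: ✓ (witness j=5)

0, 1, 3, 4, 5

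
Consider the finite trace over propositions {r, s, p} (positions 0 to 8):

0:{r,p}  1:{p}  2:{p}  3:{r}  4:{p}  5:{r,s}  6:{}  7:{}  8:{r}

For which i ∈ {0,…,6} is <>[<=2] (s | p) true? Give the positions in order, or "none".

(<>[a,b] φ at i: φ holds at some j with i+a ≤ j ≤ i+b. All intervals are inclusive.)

0, 1, 2, 3, 4, 5

Evaluate at each i in [0,6]:
  i=0: ✓ (witness j=0)
  i=1: ✓ (witness j=1)
  i=2: ✓ (witness j=2)
  i=3: ✓ (witness j=4)
  i=4: ✓ (witness j=4)
  i=5: ✓ (witness j=5)
  i=6: ✗ (none in [6,8])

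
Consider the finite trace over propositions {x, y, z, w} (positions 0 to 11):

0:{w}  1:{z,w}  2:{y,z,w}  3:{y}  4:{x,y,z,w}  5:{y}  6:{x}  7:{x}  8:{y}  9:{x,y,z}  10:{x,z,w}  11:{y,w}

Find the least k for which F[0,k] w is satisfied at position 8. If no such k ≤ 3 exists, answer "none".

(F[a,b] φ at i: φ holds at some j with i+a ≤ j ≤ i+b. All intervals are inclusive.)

Scan j = 8,9,… for w:
  j=8: fails
  j=9: fails
  j=10: holds
First hit at j=10, so smallest k = 10-8 = 2.

2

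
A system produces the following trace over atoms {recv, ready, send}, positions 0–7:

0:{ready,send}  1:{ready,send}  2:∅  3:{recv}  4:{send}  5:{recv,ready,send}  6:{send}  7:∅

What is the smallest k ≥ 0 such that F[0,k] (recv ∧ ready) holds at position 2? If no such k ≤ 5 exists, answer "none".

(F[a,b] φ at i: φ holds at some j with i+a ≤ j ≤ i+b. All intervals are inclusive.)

Scan j = 2,3,… for (recv ∧ ready):
  j=2: fails
  j=3: fails
  j=4: fails
  j=5: holds
First hit at j=5, so smallest k = 5-2 = 3.

3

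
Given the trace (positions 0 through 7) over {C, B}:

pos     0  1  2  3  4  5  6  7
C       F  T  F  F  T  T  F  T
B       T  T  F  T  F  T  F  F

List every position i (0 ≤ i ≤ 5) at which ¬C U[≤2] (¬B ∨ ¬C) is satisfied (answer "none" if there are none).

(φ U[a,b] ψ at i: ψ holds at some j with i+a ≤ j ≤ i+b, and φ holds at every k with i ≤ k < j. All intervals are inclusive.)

0, 2, 3, 4

Evaluate at each i in [0,5]:
  i=0: ✓ (rhs at j=0)
  i=1: ✗ (lhs fails at k=1 before rhs at j=2)
  i=2: ✓ (rhs at j=2)
  i=3: ✓ (rhs at j=3)
  i=4: ✓ (rhs at j=4)
  i=5: ✗ (lhs fails at k=5 before rhs at j=6)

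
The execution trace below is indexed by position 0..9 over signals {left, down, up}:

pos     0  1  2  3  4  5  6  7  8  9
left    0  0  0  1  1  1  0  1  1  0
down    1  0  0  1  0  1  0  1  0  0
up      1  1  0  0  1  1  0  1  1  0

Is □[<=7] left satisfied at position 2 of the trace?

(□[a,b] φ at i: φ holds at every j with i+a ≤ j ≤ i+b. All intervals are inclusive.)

Check left at every j in [2,9]:
  j=2: false
  j=3: true
  j=4: true
  j=5: true
  j=6: false
  j=7: true
  j=8: true
  j=9: false
Fails at j=2 → formula fails.

Does not hold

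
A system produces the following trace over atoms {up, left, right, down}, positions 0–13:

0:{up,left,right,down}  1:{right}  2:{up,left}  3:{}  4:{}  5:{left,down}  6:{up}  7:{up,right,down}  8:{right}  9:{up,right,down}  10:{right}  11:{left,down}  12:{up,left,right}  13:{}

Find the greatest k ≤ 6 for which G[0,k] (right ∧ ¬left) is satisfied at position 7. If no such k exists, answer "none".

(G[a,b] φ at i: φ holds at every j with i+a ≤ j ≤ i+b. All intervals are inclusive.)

(right ∧ ¬left) must hold from j=7 onward; find where it first fails.
  j=7: holds
  j=8: holds
  j=9: holds
  j=10: holds
  j=11: fails
Holds on [7,10], so largest k = 3.

3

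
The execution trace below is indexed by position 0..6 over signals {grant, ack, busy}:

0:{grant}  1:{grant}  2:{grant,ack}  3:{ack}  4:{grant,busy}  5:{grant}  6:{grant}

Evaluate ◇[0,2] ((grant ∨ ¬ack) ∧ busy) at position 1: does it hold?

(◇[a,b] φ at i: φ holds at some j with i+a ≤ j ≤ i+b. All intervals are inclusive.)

Check ((grant ∨ ¬ack) ∧ busy) at each j in [1,3]:
  j=1: false
  j=2: false
  j=3: false
No position in the window satisfies it → formula fails.

No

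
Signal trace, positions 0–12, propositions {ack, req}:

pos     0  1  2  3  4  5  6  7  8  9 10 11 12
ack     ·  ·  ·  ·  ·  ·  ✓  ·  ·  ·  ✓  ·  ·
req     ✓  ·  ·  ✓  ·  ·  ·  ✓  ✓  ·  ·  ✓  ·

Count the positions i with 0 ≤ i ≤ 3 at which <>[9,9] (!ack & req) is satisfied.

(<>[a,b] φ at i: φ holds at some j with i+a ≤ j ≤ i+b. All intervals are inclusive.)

Evaluate at each i in [0,3]:
  i=0: ✗ (none in [9,9])
  i=1: ✗ (none in [10,10])
  i=2: ✓ (witness j=11)
  i=3: ✗ (none in [12,12])
Positions where it holds: {2} → 1.

1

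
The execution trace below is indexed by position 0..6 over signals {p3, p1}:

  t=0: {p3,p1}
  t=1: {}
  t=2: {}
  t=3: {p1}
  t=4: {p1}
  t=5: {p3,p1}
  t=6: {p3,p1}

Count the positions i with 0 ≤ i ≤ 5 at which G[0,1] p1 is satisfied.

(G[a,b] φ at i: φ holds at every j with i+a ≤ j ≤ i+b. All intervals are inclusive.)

3

Evaluate at each i in [0,5]:
  i=0: ✗ (fails at j=1)
  i=1: ✗ (fails at j=1)
  i=2: ✗ (fails at j=2)
  i=3: ✓ (all of [3,4])
  i=4: ✓ (all of [4,5])
  i=5: ✓ (all of [5,6])
Positions where it holds: {3, 4, 5} → 3.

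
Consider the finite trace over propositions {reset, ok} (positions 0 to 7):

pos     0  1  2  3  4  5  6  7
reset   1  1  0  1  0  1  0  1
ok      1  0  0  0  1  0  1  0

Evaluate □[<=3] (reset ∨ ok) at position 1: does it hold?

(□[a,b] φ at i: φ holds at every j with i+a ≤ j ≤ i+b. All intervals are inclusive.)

Does not hold

Check (reset ∨ ok) at every j in [1,4]:
  j=1: true
  j=2: false
  j=3: true
  j=4: true
Fails at j=2 → formula fails.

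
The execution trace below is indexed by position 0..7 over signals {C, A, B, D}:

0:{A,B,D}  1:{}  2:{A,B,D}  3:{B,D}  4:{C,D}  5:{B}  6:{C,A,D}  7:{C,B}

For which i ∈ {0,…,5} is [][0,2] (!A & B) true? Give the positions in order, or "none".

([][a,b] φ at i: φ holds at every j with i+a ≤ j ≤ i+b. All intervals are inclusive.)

none

Evaluate at each i in [0,5]:
  i=0: ✗ (fails at j=0)
  i=1: ✗ (fails at j=1)
  i=2: ✗ (fails at j=2)
  i=3: ✗ (fails at j=4)
  i=4: ✗ (fails at j=4)
  i=5: ✗ (fails at j=6)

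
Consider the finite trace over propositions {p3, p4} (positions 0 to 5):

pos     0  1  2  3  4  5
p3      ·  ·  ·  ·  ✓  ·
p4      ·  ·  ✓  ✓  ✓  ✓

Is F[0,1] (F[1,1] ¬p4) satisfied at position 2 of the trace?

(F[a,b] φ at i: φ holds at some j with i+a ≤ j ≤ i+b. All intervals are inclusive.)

Does not hold

Check F[1,1] ¬p4 at each j in [2,3]:
  j=2: fails (none in [3,3])
  j=3: fails (none in [4,4])
No position in the window satisfies it → formula fails.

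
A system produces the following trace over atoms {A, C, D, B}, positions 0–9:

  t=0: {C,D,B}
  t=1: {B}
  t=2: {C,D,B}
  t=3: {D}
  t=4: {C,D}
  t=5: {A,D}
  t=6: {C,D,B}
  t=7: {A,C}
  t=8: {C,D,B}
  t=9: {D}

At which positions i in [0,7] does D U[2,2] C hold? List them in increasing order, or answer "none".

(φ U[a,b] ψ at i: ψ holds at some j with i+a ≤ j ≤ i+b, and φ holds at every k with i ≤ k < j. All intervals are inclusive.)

2, 4, 5

Evaluate at each i in [0,7]:
  i=0: ✗ (lhs fails at k=1 before rhs at j=2)
  i=1: ✗ (no rhs in [3,3])
  i=2: ✓ (rhs at j=4; lhs holds on [2,3])
  i=3: ✗ (no rhs in [5,5])
  i=4: ✓ (rhs at j=6; lhs holds on [4,5])
  i=5: ✓ (rhs at j=7; lhs holds on [5,6])
  i=6: ✗ (lhs fails at k=7 before rhs at j=8)
  i=7: ✗ (no rhs in [9,9])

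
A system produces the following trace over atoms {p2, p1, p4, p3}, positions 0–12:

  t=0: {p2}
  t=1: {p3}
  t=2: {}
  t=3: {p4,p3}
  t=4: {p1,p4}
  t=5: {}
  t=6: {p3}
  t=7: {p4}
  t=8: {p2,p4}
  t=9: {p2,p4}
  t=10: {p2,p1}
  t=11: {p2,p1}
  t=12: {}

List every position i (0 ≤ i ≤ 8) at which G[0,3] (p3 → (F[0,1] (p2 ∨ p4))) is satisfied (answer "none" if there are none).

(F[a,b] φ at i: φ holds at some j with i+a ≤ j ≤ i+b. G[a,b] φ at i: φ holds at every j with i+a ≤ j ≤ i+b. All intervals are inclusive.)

2, 3, 4, 5, 6, 7, 8

Evaluate at each i in [0,8]:
  i=0: ✗ (fails at j=1)
  i=1: ✗ (fails at j=1)
  i=2: ✓ (all of [2,5])
  i=3: ✓ (all of [3,6])
  i=4: ✓ (all of [4,7])
  i=5: ✓ (all of [5,8])
  i=6: ✓ (all of [6,9])
  i=7: ✓ (all of [7,10])
  i=8: ✓ (all of [8,11])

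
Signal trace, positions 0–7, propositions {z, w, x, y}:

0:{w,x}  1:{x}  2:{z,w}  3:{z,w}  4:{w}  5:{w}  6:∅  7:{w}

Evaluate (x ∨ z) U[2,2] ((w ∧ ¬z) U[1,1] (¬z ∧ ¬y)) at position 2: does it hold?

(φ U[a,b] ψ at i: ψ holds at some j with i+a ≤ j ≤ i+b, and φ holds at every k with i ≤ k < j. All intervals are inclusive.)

Need some j in [4,4] with ((w ∧ ¬z) U[1,1] (¬z ∧ ¬y)), and (x ∨ z) at every k in [2,j-1].
  j=4: ((w ∧ ¬z) U[1,1] (¬z ∧ ¬y)) holds; (x ∨ z) holds at every k in [2,3] → satisfied.

Yes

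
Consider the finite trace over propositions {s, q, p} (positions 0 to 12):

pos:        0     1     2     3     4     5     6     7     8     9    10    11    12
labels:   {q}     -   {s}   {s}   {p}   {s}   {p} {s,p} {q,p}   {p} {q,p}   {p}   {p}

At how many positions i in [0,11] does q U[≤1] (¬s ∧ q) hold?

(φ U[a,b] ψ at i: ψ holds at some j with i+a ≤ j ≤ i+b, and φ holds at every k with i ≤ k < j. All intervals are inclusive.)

Evaluate at each i in [0,11]:
  i=0: ✓ (rhs at j=0)
  i=1: ✗ (no rhs in [1,2])
  i=2: ✗ (no rhs in [2,3])
  i=3: ✗ (no rhs in [3,4])
  i=4: ✗ (no rhs in [4,5])
  i=5: ✗ (no rhs in [5,6])
  i=6: ✗ (no rhs in [6,7])
  i=7: ✗ (lhs fails at k=7 before rhs at j=8)
  i=8: ✓ (rhs at j=8)
  i=9: ✗ (lhs fails at k=9 before rhs at j=10)
  i=10: ✓ (rhs at j=10)
  i=11: ✗ (no rhs in [11,12])
Positions where it holds: {0, 8, 10} → 3.

3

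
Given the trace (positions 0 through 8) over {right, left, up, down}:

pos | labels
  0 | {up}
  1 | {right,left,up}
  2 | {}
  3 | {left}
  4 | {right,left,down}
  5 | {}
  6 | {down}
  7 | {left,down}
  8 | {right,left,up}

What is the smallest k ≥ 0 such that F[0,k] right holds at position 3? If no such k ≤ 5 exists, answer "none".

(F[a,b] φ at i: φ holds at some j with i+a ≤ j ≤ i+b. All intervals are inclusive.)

Scan j = 3,4,… for right:
  j=3: fails
  j=4: holds
First hit at j=4, so smallest k = 4-3 = 1.

1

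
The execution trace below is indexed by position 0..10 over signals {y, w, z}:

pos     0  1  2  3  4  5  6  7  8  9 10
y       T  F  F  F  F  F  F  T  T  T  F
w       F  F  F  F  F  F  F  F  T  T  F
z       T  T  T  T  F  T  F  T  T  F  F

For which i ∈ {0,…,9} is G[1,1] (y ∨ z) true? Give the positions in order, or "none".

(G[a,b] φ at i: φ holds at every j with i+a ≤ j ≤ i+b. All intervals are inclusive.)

0, 1, 2, 4, 6, 7, 8

Evaluate at each i in [0,9]:
  i=0: ✓ (all of [1,1])
  i=1: ✓ (all of [2,2])
  i=2: ✓ (all of [3,3])
  i=3: ✗ (fails at j=4)
  i=4: ✓ (all of [5,5])
  i=5: ✗ (fails at j=6)
  i=6: ✓ (all of [7,7])
  i=7: ✓ (all of [8,8])
  i=8: ✓ (all of [9,9])
  i=9: ✗ (fails at j=10)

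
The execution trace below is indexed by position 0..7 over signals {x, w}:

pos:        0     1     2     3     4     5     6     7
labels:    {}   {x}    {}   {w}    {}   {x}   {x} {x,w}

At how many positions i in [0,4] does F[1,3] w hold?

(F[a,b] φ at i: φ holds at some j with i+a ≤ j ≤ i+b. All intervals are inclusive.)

4

Evaluate at each i in [0,4]:
  i=0: ✓ (witness j=3)
  i=1: ✓ (witness j=3)
  i=2: ✓ (witness j=3)
  i=3: ✗ (none in [4,6])
  i=4: ✓ (witness j=7)
Positions where it holds: {0, 1, 2, 4} → 4.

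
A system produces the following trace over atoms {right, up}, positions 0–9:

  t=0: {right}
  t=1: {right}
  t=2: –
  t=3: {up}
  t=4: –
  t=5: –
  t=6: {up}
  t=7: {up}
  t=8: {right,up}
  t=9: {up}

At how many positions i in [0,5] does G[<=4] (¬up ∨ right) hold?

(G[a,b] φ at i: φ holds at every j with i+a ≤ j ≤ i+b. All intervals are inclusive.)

0

Evaluate at each i in [0,5]:
  i=0: ✗ (fails at j=3)
  i=1: ✗ (fails at j=3)
  i=2: ✗ (fails at j=3)
  i=3: ✗ (fails at j=3)
  i=4: ✗ (fails at j=6)
  i=5: ✗ (fails at j=6)
Positions where it holds: {} → 0.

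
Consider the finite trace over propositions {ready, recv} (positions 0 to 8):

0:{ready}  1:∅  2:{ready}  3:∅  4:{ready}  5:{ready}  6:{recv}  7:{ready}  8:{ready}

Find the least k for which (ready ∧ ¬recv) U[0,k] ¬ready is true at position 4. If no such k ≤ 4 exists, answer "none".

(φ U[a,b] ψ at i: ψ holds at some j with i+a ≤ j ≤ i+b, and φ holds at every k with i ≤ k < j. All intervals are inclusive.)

Need earliest j ≥ 4 with ¬ready, and (ready ∧ ¬recv) at every k in [4,j-1].
  j=4: rhs fails.
  j=5: rhs fails.
  j=6: rhs holds; lhs holds on [4,5]. k = 2.

2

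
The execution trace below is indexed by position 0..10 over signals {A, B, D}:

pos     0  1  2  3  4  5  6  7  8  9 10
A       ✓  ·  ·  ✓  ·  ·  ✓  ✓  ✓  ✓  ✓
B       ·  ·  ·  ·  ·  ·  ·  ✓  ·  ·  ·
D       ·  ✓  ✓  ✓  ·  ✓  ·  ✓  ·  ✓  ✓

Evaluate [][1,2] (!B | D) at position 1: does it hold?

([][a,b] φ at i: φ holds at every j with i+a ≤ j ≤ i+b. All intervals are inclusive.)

Yes

Check (!B | D) at every j in [2,3]:
  j=2: true
  j=3: true
All positions satisfy it → formula holds.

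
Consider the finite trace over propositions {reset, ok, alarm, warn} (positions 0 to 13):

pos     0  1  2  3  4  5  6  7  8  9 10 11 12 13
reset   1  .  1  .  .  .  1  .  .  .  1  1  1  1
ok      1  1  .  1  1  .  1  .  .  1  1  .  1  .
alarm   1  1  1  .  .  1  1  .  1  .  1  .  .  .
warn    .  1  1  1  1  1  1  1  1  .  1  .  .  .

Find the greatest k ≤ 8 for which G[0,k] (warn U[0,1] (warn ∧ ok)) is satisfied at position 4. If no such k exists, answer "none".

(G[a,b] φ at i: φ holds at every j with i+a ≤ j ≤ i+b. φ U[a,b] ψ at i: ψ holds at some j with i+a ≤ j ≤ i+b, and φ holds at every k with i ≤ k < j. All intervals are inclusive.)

(warn U[0,1] (warn ∧ ok)) must hold from j=4 onward; find where it first fails.
  j=4: holds
  j=5: holds
  j=6: holds
  j=7: fails
Holds on [4,6], so largest k = 2.

2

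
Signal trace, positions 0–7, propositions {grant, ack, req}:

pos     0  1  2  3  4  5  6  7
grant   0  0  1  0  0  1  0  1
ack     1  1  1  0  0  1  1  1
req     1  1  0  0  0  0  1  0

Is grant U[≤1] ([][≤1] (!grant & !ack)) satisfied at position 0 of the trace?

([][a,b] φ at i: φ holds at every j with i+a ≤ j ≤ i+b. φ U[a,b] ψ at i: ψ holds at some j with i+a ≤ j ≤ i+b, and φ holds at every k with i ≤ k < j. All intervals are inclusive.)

Need some j in [0,1] with [][≤1] (!grant & !ack), and grant at every k in [0,j-1].
  j=0: [][≤1] (!grant & !ack) — fails at 0.
  j=1: [][≤1] (!grant & !ack) — fails at 1.
No j in the window works → until fails.

False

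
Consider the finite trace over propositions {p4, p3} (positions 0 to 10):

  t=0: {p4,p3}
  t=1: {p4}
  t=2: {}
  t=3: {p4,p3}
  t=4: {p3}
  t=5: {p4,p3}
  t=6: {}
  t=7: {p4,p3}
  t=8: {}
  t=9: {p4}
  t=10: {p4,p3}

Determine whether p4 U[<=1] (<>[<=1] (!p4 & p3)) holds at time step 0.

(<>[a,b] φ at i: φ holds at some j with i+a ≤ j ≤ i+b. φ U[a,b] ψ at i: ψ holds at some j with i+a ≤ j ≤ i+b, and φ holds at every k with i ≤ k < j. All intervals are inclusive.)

Does not hold

Need some j in [0,1] with <>[<=1] (!p4 & p3), and p4 at every k in [0,j-1].
  j=0: <>[<=1] (!p4 & p3) — fails (none in [0,1]).
  j=1: <>[<=1] (!p4 & p3) — fails (none in [1,2]).
No j in the window works → until fails.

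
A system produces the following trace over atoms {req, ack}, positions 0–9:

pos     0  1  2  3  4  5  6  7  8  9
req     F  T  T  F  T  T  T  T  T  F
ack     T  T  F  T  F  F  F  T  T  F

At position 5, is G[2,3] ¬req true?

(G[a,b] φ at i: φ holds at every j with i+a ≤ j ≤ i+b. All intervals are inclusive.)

False

Check ¬req at every j in [7,8]:
  j=7: false
  j=8: false
Fails at j=7 → formula fails.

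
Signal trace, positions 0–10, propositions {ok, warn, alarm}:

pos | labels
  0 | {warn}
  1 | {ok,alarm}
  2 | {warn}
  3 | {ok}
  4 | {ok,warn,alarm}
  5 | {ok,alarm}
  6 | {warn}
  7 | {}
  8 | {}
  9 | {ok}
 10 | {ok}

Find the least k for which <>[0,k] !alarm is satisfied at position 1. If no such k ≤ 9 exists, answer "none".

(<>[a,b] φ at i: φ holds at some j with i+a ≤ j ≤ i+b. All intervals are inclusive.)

1

Scan j = 1,2,… for !alarm:
  j=1: fails
  j=2: holds
First hit at j=2, so smallest k = 2-1 = 1.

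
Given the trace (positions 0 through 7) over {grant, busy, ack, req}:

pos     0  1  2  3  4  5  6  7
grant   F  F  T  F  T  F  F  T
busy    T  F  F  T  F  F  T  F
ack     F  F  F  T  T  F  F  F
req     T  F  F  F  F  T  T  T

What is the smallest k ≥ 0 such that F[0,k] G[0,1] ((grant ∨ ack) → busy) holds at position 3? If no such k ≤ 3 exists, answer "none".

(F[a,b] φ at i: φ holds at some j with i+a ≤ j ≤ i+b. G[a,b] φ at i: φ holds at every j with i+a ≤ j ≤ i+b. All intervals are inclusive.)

2

Scan j = 3,4,… for G[0,1] ((grant ∨ ack) → busy):
  j=3: fails
  j=4: fails
  j=5: holds
First hit at j=5, so smallest k = 5-3 = 2.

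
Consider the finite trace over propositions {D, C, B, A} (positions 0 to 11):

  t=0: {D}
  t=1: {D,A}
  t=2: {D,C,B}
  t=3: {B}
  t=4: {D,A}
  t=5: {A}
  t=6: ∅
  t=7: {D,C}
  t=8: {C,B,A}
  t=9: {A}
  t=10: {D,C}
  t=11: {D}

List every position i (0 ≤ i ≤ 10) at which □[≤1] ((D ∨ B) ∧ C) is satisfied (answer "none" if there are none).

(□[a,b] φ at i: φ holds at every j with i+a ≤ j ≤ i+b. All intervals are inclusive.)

Evaluate at each i in [0,10]:
  i=0: ✗ (fails at j=0)
  i=1: ✗ (fails at j=1)
  i=2: ✗ (fails at j=3)
  i=3: ✗ (fails at j=3)
  i=4: ✗ (fails at j=4)
  i=5: ✗ (fails at j=5)
  i=6: ✗ (fails at j=6)
  i=7: ✓ (all of [7,8])
  i=8: ✗ (fails at j=9)
  i=9: ✗ (fails at j=9)
  i=10: ✗ (fails at j=11)

7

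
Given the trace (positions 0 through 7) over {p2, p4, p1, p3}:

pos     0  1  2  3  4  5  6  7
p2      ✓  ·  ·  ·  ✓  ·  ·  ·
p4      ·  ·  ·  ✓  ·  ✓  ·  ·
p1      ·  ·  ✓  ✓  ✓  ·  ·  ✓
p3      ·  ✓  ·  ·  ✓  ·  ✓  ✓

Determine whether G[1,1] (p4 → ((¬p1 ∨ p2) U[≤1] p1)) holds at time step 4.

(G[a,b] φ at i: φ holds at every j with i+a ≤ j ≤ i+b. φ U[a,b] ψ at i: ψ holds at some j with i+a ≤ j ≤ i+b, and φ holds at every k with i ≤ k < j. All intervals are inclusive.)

Check (p4 → ((¬p1 ∨ p2) U[≤1] p1)) at every j in [5,5]:
  j=5: antecedent true; consequent fails → ✗
Fails at j=5 → formula fails.

No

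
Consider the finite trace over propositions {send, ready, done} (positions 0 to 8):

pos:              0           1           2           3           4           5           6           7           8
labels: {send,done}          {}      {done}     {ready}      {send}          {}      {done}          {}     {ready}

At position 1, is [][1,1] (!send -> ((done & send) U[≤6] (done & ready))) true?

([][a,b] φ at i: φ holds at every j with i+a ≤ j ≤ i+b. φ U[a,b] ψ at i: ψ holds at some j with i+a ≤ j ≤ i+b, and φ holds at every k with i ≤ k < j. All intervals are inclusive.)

False

Check (!send -> ((done & send) U[≤6] (done & ready))) at every j in [2,2]:
  j=2: antecedent true; consequent fails → ✗
Fails at j=2 → formula fails.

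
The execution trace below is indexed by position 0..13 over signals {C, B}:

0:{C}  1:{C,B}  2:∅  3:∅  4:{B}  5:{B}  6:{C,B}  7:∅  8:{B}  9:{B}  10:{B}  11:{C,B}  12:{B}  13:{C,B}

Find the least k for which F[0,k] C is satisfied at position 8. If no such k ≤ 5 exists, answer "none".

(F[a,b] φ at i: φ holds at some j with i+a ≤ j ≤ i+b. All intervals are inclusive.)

Scan j = 8,9,… for C:
  j=8: fails
  j=9: fails
  j=10: fails
  j=11: holds
First hit at j=11, so smallest k = 11-8 = 3.

3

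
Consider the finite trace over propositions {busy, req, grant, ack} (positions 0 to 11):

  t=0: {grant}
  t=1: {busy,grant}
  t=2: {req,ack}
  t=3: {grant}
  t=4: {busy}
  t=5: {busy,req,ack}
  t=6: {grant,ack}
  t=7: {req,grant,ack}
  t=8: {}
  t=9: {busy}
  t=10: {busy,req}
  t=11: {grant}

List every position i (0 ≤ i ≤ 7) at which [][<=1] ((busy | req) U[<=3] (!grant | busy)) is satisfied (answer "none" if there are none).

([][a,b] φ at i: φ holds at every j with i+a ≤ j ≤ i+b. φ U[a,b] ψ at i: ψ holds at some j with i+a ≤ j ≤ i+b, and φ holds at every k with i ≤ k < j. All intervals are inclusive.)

1, 4, 7

Evaluate at each i in [0,7]:
  i=0: ✗ (fails at j=0)
  i=1: ✓ (all of [1,2])
  i=2: ✗ (fails at j=3)
  i=3: ✗ (fails at j=3)
  i=4: ✓ (all of [4,5])
  i=5: ✗ (fails at j=6)
  i=6: ✗ (fails at j=6)
  i=7: ✓ (all of [7,8])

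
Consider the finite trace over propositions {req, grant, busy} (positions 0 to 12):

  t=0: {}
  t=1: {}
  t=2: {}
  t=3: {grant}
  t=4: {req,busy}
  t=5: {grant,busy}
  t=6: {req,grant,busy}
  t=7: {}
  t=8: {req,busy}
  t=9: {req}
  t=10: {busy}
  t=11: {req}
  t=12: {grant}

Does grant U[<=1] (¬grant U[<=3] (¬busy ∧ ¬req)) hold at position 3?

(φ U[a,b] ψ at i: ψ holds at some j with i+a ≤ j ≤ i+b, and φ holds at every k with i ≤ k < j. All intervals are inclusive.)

True

Need some j in [3,4] with (¬grant U[<=3] (¬busy ∧ ¬req)), and grant at every k in [3,j-1].
  j=3: (¬grant U[<=3] (¬busy ∧ ¬req)) holds; no prefix to check → satisfied.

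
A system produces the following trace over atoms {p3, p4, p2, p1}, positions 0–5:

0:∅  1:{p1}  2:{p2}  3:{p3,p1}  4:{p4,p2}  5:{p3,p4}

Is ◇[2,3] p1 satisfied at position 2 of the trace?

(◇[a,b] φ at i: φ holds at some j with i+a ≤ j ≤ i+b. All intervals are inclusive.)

Check p1 at each j in [4,5]:
  j=4: false
  j=5: false
No position in the window satisfies it → formula fails.

Does not hold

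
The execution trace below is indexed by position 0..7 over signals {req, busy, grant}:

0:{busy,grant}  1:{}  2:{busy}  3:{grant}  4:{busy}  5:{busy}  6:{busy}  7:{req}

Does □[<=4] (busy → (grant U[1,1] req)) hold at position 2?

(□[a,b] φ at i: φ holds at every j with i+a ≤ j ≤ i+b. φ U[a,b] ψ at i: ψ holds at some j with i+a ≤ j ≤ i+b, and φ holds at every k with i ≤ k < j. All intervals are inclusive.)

No

Check (busy → (grant U[1,1] req)) at every j in [2,6]:
  j=2: antecedent true; consequent fails → ✗
  j=3: antecedent false → ✓
  j=4: antecedent true; consequent fails → ✗
  j=5: antecedent true; consequent fails → ✗
  j=6: antecedent true; consequent fails → ✗
Fails at j=2 → formula fails.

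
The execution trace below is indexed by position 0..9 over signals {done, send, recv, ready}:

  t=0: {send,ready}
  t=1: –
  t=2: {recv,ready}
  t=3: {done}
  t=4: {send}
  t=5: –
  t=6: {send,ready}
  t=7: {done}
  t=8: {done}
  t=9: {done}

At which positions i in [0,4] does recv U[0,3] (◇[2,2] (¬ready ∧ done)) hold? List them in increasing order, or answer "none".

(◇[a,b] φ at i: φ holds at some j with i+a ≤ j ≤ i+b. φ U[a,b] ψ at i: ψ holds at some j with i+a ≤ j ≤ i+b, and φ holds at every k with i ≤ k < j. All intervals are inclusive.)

Evaluate at each i in [0,4]:
  i=0: ✗ (lhs fails at k=0 before rhs at j=1)
  i=1: ✓ (rhs at j=1)
  i=2: ✗ (lhs fails at k=3 before rhs at j=5)
  i=3: ✗ (lhs fails at k=3 before rhs at j=5)
  i=4: ✗ (lhs fails at k=4 before rhs at j=5)

1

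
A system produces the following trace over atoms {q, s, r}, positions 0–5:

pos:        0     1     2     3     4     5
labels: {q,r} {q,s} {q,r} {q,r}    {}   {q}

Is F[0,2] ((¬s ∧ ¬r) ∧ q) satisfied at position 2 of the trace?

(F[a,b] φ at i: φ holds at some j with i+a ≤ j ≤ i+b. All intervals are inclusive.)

No

Check ((¬s ∧ ¬r) ∧ q) at each j in [2,4]:
  j=2: false
  j=3: false
  j=4: false
No position in the window satisfies it → formula fails.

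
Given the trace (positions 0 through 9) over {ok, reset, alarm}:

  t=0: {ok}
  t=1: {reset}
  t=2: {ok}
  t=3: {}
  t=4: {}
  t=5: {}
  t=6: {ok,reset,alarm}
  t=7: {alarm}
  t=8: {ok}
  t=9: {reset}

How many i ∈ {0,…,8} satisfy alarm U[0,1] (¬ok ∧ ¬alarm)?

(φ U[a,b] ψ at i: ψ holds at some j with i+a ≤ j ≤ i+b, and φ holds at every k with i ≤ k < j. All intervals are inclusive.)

4

Evaluate at each i in [0,8]:
  i=0: ✗ (lhs fails at k=0 before rhs at j=1)
  i=1: ✓ (rhs at j=1)
  i=2: ✗ (lhs fails at k=2 before rhs at j=3)
  i=3: ✓ (rhs at j=3)
  i=4: ✓ (rhs at j=4)
  i=5: ✓ (rhs at j=5)
  i=6: ✗ (no rhs in [6,7])
  i=7: ✗ (no rhs in [7,8])
  i=8: ✗ (lhs fails at k=8 before rhs at j=9)
Positions where it holds: {1, 3, 4, 5} → 4.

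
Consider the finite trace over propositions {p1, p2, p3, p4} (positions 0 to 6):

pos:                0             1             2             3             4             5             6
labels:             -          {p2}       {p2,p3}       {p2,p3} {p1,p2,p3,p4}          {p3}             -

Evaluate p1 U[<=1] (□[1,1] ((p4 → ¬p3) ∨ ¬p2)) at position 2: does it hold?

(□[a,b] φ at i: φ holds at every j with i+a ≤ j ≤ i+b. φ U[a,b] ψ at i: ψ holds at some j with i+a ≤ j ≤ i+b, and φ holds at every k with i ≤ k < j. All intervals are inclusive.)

Need some j in [2,3] with □[1,1] ((p4 → ¬p3) ∨ ¬p2), and p1 at every k in [2,j-1].
  j=2: □[1,1] ((p4 → ¬p3) ∨ ¬p2) holds; no prefix to check → satisfied.

Yes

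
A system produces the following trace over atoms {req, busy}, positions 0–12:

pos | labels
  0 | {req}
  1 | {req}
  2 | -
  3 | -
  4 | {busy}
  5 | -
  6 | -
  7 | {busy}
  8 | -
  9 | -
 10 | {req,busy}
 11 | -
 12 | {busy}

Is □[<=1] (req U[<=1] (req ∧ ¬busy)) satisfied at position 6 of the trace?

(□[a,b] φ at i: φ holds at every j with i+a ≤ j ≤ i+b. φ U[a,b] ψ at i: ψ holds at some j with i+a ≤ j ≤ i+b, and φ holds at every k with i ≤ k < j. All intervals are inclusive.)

Does not hold

Check (req U[<=1] (req ∧ ¬busy)) at every j in [6,7]:
  j=6: fails
  j=7: fails
Fails at j=6 → formula fails.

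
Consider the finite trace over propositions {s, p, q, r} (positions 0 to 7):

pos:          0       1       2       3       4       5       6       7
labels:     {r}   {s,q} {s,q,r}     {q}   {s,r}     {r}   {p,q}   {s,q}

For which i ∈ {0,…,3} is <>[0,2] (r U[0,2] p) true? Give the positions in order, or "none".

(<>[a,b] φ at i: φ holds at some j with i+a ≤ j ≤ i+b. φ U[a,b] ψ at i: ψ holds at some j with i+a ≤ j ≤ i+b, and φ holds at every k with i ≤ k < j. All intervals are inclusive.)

Evaluate at each i in [0,3]:
  i=0: ✗ (none in [0,2])
  i=1: ✗ (none in [1,3])
  i=2: ✓ (witness j=4)
  i=3: ✓ (witness j=4)

2, 3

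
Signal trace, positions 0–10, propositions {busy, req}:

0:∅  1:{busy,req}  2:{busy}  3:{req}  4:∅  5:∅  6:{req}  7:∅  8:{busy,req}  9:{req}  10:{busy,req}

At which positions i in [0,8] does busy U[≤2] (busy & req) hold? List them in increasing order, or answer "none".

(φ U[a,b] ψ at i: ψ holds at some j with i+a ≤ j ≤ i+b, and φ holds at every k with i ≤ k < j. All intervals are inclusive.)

1, 8

Evaluate at each i in [0,8]:
  i=0: ✗ (lhs fails at k=0 before rhs at j=1)
  i=1: ✓ (rhs at j=1)
  i=2: ✗ (no rhs in [2,4])
  i=3: ✗ (no rhs in [3,5])
  i=4: ✗ (no rhs in [4,6])
  i=5: ✗ (no rhs in [5,7])
  i=6: ✗ (lhs fails at k=6 before rhs at j=8)
  i=7: ✗ (lhs fails at k=7 before rhs at j=8)
  i=8: ✓ (rhs at j=8)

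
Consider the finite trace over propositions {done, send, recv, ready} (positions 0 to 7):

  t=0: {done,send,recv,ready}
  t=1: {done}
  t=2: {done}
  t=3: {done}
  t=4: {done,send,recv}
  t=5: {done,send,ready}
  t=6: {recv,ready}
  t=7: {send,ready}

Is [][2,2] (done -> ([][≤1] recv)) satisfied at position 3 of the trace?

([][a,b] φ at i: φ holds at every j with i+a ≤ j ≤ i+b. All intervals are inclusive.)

Does not hold

Check (done -> ([][≤1] recv)) at every j in [5,5]:
  j=5: antecedent true; consequent fails at 5 → ✗
Fails at j=5 → formula fails.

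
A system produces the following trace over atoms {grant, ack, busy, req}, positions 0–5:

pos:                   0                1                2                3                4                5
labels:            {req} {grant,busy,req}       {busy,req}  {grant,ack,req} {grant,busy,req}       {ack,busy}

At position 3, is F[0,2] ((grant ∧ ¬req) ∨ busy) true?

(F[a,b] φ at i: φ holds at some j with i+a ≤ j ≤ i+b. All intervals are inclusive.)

Check ((grant ∧ ¬req) ∨ busy) at each j in [3,5]:
  j=3: false
  j=4: true
  j=5: true
Found at j=4 → formula holds.

Holds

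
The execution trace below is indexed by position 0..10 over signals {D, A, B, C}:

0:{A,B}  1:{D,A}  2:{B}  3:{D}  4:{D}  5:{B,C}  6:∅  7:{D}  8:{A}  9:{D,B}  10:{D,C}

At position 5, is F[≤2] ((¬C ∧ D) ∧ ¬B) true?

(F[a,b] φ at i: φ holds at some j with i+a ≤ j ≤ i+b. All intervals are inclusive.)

Check ((¬C ∧ D) ∧ ¬B) at each j in [5,7]:
  j=5: false
  j=6: false
  j=7: true
Found at j=7 → formula holds.

True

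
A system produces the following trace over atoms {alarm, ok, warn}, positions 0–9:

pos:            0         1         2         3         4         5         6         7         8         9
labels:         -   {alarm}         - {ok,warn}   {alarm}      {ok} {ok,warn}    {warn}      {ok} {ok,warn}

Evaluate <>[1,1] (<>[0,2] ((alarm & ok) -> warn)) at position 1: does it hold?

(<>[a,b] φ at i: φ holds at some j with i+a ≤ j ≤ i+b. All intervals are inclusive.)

Yes

Check <>[0,2] ((alarm & ok) -> warn) at each j in [2,2]:
  j=2: holds (witness at 2)
Found at j=2 → formula holds.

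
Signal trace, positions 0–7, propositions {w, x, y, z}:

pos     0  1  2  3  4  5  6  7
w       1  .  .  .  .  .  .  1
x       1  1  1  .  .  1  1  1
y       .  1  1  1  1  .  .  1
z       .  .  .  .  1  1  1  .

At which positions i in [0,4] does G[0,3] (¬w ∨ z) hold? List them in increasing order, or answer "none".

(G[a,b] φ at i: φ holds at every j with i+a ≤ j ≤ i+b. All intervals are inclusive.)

1, 2, 3

Evaluate at each i in [0,4]:
  i=0: ✗ (fails at j=0)
  i=1: ✓ (all of [1,4])
  i=2: ✓ (all of [2,5])
  i=3: ✓ (all of [3,6])
  i=4: ✗ (fails at j=7)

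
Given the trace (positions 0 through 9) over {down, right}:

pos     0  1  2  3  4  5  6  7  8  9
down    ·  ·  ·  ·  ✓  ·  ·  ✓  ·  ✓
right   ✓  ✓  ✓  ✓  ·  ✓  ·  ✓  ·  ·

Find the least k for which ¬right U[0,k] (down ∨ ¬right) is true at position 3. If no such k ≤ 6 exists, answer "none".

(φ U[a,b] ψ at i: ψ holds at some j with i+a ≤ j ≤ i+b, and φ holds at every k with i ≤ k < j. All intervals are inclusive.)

none

Need earliest j ≥ 3 with (down ∨ ¬right), and ¬right at every k in [3,j-1].
  j=3: rhs fails.
  j=4: rhs holds but lhs fails at k=3.
  j=5: rhs fails.
  j=6: rhs holds but lhs fails at k=3.
  j=7: rhs holds but lhs fails at k=3.
  j=8: rhs holds but lhs fails at k=3.
  j=9: rhs holds but lhs fails at k=3.
No witness within the range → none.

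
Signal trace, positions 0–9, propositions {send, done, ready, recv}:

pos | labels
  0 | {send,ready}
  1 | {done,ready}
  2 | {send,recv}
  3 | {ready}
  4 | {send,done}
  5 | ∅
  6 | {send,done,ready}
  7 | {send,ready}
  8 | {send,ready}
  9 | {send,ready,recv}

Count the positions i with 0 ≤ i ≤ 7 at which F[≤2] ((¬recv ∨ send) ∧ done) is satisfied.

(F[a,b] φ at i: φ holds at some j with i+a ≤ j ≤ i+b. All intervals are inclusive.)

7

Evaluate at each i in [0,7]:
  i=0: ✓ (witness j=1)
  i=1: ✓ (witness j=1)
  i=2: ✓ (witness j=4)
  i=3: ✓ (witness j=4)
  i=4: ✓ (witness j=4)
  i=5: ✓ (witness j=6)
  i=6: ✓ (witness j=6)
  i=7: ✗ (none in [7,9])
Positions where it holds: {0, 1, 2, 3, 4, 5, 6} → 7.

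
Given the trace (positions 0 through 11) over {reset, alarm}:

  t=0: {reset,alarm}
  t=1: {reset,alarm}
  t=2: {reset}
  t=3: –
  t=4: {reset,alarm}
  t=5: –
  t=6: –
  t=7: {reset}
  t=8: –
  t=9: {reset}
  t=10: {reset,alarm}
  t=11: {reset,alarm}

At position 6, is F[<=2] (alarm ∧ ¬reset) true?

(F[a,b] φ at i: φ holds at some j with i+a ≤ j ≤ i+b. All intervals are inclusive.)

No

Check (alarm ∧ ¬reset) at each j in [6,8]:
  j=6: false
  j=7: false
  j=8: false
No position in the window satisfies it → formula fails.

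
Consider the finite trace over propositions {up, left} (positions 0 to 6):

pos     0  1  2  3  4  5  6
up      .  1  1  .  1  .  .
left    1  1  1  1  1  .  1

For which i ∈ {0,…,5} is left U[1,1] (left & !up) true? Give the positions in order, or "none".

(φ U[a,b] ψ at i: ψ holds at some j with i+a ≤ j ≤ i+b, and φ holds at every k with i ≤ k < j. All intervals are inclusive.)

Evaluate at each i in [0,5]:
  i=0: ✗ (no rhs in [1,1])
  i=1: ✗ (no rhs in [2,2])
  i=2: ✓ (rhs at j=3; lhs holds on [2,2])
  i=3: ✗ (no rhs in [4,4])
  i=4: ✗ (no rhs in [5,5])
  i=5: ✗ (lhs fails at k=5 before rhs at j=6)

2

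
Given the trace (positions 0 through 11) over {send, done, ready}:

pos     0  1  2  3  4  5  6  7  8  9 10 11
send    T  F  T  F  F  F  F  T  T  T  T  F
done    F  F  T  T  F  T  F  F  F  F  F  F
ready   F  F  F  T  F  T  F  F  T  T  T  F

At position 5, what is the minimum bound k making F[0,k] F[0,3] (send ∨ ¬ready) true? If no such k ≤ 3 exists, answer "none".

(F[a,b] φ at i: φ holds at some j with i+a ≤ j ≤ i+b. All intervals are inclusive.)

Scan j = 5,6,… for F[0,3] (send ∨ ¬ready):
  j=5: holds
First hit at j=5, so smallest k = 5-5 = 0.

0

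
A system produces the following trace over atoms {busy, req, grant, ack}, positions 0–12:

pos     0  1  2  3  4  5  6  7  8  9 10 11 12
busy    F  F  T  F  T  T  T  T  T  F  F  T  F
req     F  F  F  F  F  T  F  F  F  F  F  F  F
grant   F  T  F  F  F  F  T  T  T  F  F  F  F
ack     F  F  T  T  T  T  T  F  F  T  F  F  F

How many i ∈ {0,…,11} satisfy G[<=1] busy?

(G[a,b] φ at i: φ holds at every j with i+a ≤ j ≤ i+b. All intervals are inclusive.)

Evaluate at each i in [0,11]:
  i=0: ✗ (fails at j=0)
  i=1: ✗ (fails at j=1)
  i=2: ✗ (fails at j=3)
  i=3: ✗ (fails at j=3)
  i=4: ✓ (all of [4,5])
  i=5: ✓ (all of [5,6])
  i=6: ✓ (all of [6,7])
  i=7: ✓ (all of [7,8])
  i=8: ✗ (fails at j=9)
  i=9: ✗ (fails at j=9)
  i=10: ✗ (fails at j=10)
  i=11: ✗ (fails at j=12)
Positions where it holds: {4, 5, 6, 7} → 4.

4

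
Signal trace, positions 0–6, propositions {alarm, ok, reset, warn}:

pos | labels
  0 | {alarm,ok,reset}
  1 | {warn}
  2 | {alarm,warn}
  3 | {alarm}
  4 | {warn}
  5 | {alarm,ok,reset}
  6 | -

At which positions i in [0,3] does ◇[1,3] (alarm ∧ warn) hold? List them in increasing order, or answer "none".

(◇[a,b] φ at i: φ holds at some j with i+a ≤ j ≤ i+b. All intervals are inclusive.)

0, 1

Evaluate at each i in [0,3]:
  i=0: ✓ (witness j=2)
  i=1: ✓ (witness j=2)
  i=2: ✗ (none in [3,5])
  i=3: ✗ (none in [4,6])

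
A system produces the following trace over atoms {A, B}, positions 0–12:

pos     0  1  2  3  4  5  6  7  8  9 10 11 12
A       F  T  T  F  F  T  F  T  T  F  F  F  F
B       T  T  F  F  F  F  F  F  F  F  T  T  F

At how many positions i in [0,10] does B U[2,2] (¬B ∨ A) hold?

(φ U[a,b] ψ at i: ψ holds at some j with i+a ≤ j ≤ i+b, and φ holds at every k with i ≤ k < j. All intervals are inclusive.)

Evaluate at each i in [0,10]:
  i=0: ✓ (rhs at j=2; lhs holds on [0,1])
  i=1: ✗ (lhs fails at k=2 before rhs at j=3)
  i=2: ✗ (lhs fails at k=2 before rhs at j=4)
  i=3: ✗ (lhs fails at k=3 before rhs at j=5)
  i=4: ✗ (lhs fails at k=4 before rhs at j=6)
  i=5: ✗ (lhs fails at k=5 before rhs at j=7)
  i=6: ✗ (lhs fails at k=6 before rhs at j=8)
  i=7: ✗ (lhs fails at k=7 before rhs at j=9)
  i=8: ✗ (no rhs in [10,10])
  i=9: ✗ (no rhs in [11,11])
  i=10: ✓ (rhs at j=12; lhs holds on [10,11])
Positions where it holds: {0, 10} → 2.

2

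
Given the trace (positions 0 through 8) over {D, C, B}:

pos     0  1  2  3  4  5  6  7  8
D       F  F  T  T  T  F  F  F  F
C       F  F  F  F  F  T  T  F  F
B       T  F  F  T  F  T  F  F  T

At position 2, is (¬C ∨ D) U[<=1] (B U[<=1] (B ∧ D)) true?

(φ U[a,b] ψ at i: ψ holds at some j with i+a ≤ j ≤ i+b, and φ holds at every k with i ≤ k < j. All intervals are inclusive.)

Holds

Need some j in [2,3] with (B U[<=1] (B ∧ D)), and (¬C ∨ D) at every k in [2,j-1].
  j=2: (B U[<=1] (B ∧ D)) — fails.
  j=3: (B U[<=1] (B ∧ D)) holds; (¬C ∨ D) holds at every k in [2,2] → satisfied.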